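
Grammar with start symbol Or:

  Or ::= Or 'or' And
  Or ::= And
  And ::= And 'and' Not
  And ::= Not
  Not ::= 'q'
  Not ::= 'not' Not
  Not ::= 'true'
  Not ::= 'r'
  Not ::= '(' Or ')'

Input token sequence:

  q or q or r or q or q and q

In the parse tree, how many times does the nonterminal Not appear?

6

[Or [Or [Or [Or [Or [And [Not q]]] or [And [Not q]]] or [And [Not r]]] or [And [Not q]]] or [And [And [Not q]] and [Not q]]]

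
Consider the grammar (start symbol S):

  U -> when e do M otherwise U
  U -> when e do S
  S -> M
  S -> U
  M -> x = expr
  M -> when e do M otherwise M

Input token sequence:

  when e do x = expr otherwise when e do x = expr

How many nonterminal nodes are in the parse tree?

6

[S [U when e do [M x = expr] otherwise [U when e do [S [M x = expr]]]]]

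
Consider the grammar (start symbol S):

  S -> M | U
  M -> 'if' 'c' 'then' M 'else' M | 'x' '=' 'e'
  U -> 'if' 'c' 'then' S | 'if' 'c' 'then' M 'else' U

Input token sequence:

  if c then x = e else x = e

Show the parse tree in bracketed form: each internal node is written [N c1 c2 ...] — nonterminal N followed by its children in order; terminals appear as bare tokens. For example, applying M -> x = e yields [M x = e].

[S [M if c then [M x = e] else [M x = e]]]

S
M
if c then M else M
if c then x = e else M
if c then x = e else x = e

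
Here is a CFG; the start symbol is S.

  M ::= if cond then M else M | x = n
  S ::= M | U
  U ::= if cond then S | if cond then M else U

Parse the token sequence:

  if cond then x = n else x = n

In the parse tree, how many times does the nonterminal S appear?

[S [M if cond then [M x = n] else [M x = n]]]

1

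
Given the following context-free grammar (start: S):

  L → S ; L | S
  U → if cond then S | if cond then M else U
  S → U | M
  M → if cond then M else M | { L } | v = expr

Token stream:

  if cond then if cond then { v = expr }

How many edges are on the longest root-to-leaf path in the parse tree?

9

[S [U if cond then [S [U if cond then [S [M { [L [S [M v = expr]]] }]]]]]]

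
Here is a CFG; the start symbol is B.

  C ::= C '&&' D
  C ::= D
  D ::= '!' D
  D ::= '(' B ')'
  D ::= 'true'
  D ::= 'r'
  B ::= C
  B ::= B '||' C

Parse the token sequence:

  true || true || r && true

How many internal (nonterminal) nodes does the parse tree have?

[B [B [B [C [D true]]] || [C [D true]]] || [C [C [D r]] && [D true]]]

11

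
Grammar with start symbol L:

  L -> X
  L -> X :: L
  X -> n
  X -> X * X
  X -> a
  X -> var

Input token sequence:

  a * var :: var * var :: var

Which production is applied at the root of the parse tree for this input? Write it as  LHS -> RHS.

L -> X :: L

[L [X [X a] * [X var]] :: [L [X [X var] * [X var]] :: [L [X var]]]]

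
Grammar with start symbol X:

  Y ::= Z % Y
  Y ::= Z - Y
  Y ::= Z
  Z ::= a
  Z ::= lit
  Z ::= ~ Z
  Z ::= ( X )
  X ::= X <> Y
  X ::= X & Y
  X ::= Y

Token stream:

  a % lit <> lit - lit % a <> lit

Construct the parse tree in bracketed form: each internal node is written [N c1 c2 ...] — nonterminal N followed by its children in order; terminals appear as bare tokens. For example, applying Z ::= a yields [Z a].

[X [X [X [Y [Z a] % [Y [Z lit]]]] <> [Y [Z lit] - [Y [Z lit] % [Y [Z a]]]]] <> [Y [Z lit]]]

X
X <> Y
X <> Y <> Y
Y <> Y <> Y
Z % Y <> Y <> Y
a % Y <> Y <> Y
a % Z <> Y <> Y
a % lit <> Y <> Y
a % lit <> Z - Y <> Y
a % lit <> lit - Y <> Y
a % lit <> lit - Z % Y <> Y
a % lit <> lit - lit % Y <> Y
a % lit <> lit - lit % Z <> Y
a % lit <> lit - lit % a <> Y
a % lit <> lit - lit % a <> Z
a % lit <> lit - lit % a <> lit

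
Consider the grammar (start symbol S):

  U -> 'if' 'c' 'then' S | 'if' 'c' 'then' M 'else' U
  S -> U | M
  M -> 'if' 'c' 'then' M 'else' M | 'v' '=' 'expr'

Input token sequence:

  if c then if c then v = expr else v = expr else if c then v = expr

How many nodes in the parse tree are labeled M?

[S [U if c then [M if c then [M v = expr] else [M v = expr]] else [U if c then [S [M v = expr]]]]]

4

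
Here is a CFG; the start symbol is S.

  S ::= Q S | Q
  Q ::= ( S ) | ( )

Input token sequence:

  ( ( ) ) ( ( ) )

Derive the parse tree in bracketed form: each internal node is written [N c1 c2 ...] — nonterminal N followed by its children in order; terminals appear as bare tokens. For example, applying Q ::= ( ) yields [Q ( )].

S
Q S
( S ) S
( Q ) S
( ( ) ) S
( ( ) ) Q
( ( ) ) ( S )
( ( ) ) ( Q )
( ( ) ) ( ( ) )

[S [Q ( [S [Q ( )]] )] [S [Q ( [S [Q ( )]] )]]]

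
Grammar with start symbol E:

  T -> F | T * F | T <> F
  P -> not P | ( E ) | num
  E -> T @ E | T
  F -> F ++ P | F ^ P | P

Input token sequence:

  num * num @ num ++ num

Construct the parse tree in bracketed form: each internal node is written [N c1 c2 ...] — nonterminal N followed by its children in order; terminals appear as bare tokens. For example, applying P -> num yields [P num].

[E [T [T [F [P num]]] * [F [P num]]] @ [E [T [F [F [P num]] ++ [P num]]]]]

E
T @ E
T * F @ E
F * F @ E
P * F @ E
num * F @ E
num * P @ E
num * num @ E
num * num @ T
num * num @ F
num * num @ F ++ P
num * num @ P ++ P
num * num @ num ++ P
num * num @ num ++ num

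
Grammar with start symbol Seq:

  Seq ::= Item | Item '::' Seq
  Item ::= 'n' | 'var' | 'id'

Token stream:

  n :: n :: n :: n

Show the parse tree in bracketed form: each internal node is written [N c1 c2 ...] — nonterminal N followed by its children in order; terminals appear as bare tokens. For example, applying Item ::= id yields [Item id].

[Seq [Item n] :: [Seq [Item n] :: [Seq [Item n] :: [Seq [Item n]]]]]

Seq
Item :: Seq
n :: Seq
n :: Item :: Seq
n :: n :: Seq
n :: n :: Item :: Seq
n :: n :: n :: Seq
n :: n :: n :: Item
n :: n :: n :: n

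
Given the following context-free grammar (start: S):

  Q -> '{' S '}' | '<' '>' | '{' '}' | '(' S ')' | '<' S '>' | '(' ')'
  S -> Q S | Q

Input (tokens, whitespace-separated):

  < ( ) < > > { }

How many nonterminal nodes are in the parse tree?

[S [Q < [S [Q ( )] [S [Q < >]]] >] [S [Q { }]]]

8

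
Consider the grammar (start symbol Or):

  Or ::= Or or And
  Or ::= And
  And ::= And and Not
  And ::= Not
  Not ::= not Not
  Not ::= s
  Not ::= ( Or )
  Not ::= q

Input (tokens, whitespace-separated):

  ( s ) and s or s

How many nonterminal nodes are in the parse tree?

11

[Or [Or [And [And [Not ( [Or [And [Not s]]] )]] and [Not s]]] or [And [Not s]]]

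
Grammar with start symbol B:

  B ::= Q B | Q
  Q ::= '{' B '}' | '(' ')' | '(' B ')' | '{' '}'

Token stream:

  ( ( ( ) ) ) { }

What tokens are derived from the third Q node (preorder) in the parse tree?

( )

[B [Q ( [B [Q ( [B [Q ( )]] )]] )] [B [Q { }]]]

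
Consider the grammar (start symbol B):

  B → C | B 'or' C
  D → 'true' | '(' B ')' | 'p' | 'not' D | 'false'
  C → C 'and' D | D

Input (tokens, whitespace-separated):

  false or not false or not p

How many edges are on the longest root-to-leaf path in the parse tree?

5

[B [B [B [C [D false]]] or [C [D not [D false]]]] or [C [D not [D p]]]]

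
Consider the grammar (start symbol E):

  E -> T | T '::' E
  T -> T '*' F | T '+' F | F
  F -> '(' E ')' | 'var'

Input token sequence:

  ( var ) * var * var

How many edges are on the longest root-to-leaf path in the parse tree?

8

[E [T [T [T [F ( [E [T [F var]]] )]] * [F var]] * [F var]]]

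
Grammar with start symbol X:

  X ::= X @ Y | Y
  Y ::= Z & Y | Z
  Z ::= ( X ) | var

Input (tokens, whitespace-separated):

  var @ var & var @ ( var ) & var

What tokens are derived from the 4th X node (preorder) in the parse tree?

[X [X [X [Y [Z var]]] @ [Y [Z var] & [Y [Z var]]]] @ [Y [Z ( [X [Y [Z var]]] )] & [Y [Z var]]]]

var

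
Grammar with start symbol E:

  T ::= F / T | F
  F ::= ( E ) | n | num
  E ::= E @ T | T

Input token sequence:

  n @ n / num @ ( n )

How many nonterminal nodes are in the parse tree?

[E [E [E [T [F n]]] @ [T [F n] / [T [F num]]]] @ [T [F ( [E [T [F n]]] )]]]

14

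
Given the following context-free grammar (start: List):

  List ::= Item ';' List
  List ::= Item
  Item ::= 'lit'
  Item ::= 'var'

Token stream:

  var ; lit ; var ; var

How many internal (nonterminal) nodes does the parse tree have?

[List [Item var] ; [List [Item lit] ; [List [Item var] ; [List [Item var]]]]]

8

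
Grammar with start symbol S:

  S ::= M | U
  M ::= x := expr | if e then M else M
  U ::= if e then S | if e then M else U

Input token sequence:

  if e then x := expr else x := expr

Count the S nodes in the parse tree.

[S [M if e then [M x := expr] else [M x := expr]]]

1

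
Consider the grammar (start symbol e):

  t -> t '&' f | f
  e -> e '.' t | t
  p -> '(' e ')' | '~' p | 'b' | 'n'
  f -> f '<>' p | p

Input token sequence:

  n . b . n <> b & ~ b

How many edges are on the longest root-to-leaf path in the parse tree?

6

[e [e [e [t [f [p n]]]] . [t [f [p b]]]] . [t [t [f [f [p n]] <> [p b]]] & [f [p ~ [p b]]]]]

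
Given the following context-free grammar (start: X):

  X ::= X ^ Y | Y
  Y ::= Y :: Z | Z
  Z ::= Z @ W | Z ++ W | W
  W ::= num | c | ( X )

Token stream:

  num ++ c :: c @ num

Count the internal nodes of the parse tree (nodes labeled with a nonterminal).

[X [Y [Y [Z [Z [W num]] ++ [W c]]] :: [Z [Z [W c]] @ [W num]]]]

11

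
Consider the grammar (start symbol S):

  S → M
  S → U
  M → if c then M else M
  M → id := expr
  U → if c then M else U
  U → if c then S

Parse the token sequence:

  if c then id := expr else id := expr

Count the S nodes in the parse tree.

[S [M if c then [M id := expr] else [M id := expr]]]

1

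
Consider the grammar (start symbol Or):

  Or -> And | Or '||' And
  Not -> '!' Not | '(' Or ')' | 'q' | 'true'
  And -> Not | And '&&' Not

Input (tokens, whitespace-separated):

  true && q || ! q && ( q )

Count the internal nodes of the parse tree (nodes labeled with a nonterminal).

[Or [Or [And [And [Not true]] && [Not q]]] || [And [And [Not ! [Not q]]] && [Not ( [Or [And [Not q]]] )]]]

14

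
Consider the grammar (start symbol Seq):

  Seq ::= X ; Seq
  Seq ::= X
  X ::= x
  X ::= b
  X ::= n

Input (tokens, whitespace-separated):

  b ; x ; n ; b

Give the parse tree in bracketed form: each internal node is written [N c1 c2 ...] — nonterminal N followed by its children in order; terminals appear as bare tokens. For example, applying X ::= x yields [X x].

Seq
X ; Seq
b ; Seq
b ; X ; Seq
b ; x ; Seq
b ; x ; X ; Seq
b ; x ; n ; Seq
b ; x ; n ; X
b ; x ; n ; b

[Seq [X b] ; [Seq [X x] ; [Seq [X n] ; [Seq [X b]]]]]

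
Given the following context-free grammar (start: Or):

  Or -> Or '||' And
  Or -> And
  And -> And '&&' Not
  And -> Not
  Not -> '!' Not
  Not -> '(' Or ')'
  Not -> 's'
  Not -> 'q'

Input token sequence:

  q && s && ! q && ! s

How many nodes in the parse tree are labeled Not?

[Or [And [And [And [And [Not q]] && [Not s]] && [Not ! [Not q]]] && [Not ! [Not s]]]]

6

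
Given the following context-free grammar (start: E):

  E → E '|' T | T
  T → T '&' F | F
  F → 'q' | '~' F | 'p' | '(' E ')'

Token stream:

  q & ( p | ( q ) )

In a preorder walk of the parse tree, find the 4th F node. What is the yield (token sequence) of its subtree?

( q )

[E [T [T [F q]] & [F ( [E [E [T [F p]]] | [T [F ( [E [T [F q]]] )]]] )]]]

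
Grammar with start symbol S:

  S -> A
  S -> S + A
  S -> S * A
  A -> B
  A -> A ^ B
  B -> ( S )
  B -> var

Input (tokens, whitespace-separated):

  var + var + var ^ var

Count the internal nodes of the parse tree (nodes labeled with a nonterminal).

11

[S [S [S [A [B var]]] + [A [B var]]] + [A [A [B var]] ^ [B var]]]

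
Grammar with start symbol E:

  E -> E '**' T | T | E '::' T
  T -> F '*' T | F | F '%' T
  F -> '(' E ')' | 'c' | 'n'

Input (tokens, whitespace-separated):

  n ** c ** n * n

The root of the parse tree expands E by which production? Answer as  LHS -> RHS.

[E [E [E [T [F n]]] ** [T [F c]]] ** [T [F n] * [T [F n]]]]

E -> E '**' T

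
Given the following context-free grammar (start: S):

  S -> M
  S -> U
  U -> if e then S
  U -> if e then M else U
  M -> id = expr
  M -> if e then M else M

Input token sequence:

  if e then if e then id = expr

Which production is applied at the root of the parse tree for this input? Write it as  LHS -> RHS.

[S [U if e then [S [U if e then [S [M id = expr]]]]]]

S -> U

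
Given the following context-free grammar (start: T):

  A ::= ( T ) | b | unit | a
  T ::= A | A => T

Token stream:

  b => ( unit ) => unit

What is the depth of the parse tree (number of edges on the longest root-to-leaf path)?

[T [A b] => [T [A ( [T [A unit]] )] => [T [A unit]]]]

5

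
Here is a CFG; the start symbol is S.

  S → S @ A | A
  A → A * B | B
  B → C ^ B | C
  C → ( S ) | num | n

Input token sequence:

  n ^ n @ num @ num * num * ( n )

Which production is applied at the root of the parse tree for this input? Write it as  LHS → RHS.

[S [S [S [A [B [C n] ^ [B [C n]]]]] @ [A [B [C num]]]] @ [A [A [A [B [C num]]] * [B [C num]]] * [B [C ( [S [A [B [C n]]]] )]]]]

S → S @ A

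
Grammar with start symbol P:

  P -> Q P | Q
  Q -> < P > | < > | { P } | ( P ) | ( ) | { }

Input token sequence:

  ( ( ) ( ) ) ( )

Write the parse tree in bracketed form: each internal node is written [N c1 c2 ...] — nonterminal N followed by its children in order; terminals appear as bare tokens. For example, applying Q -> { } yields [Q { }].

P
Q P
( P ) P
( Q P ) P
( ( ) P ) P
( ( ) Q ) P
( ( ) ( ) ) P
( ( ) ( ) ) Q
( ( ) ( ) ) ( )

[P [Q ( [P [Q ( )] [P [Q ( )]]] )] [P [Q ( )]]]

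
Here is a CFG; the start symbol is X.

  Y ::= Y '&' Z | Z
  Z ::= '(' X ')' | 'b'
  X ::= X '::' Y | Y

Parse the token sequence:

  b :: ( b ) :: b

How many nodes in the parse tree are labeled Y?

4

[X [X [X [Y [Z b]]] :: [Y [Z ( [X [Y [Z b]]] )]]] :: [Y [Z b]]]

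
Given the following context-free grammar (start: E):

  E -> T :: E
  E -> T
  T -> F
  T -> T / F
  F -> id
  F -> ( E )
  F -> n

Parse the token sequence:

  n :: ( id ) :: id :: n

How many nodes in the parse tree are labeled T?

[E [T [F n]] :: [E [T [F ( [E [T [F id]]] )]] :: [E [T [F id]] :: [E [T [F n]]]]]]

5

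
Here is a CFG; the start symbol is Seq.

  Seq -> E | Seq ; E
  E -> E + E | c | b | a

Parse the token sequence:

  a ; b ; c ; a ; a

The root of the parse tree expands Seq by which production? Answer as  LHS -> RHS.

[Seq [Seq [Seq [Seq [Seq [E a]] ; [E b]] ; [E c]] ; [E a]] ; [E a]]

Seq -> Seq ; E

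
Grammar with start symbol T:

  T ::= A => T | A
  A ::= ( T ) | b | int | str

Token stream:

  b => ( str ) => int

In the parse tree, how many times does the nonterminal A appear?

4

[T [A b] => [T [A ( [T [A str]] )] => [T [A int]]]]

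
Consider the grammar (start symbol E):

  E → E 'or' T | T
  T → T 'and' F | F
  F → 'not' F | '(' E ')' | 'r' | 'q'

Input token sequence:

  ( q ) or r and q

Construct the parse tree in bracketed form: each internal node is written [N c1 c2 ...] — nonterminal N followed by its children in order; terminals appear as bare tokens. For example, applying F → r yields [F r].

[E [E [T [F ( [E [T [F q]]] )]]] or [T [T [F r]] and [F q]]]

E
E or T
T or T
F or T
( E ) or T
( T ) or T
( F ) or T
( q ) or T
( q ) or T and F
( q ) or F and F
( q ) or r and F
( q ) or r and q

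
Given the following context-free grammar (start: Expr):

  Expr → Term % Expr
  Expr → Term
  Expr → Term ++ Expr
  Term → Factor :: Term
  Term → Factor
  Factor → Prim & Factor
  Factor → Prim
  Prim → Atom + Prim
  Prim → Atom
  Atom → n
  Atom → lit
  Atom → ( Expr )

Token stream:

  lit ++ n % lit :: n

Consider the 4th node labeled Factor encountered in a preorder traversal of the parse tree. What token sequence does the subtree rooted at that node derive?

[Expr [Term [Factor [Prim [Atom lit]]]] ++ [Expr [Term [Factor [Prim [Atom n]]]] % [Expr [Term [Factor [Prim [Atom lit]]] :: [Term [Factor [Prim [Atom n]]]]]]]]

n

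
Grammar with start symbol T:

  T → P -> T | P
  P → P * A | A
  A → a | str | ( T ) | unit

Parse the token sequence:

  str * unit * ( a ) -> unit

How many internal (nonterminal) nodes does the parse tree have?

[T [P [P [P [A str]] * [A unit]] * [A ( [T [P [A a]]] )]] -> [T [P [A unit]]]]

13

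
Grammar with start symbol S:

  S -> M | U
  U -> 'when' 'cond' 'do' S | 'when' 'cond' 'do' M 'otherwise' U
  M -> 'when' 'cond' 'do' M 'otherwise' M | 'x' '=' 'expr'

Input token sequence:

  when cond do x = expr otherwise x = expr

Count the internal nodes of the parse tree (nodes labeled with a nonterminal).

[S [M when cond do [M x = expr] otherwise [M x = expr]]]

4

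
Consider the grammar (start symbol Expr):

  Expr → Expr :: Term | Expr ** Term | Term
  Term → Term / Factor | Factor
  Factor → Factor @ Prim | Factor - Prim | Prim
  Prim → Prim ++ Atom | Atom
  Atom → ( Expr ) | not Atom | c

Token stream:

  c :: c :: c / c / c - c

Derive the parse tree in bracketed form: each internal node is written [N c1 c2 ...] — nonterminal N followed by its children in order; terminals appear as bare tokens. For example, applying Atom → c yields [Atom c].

[Expr [Expr [Expr [Term [Factor [Prim [Atom c]]]]] :: [Term [Factor [Prim [Atom c]]]]] :: [Term [Term [Term [Factor [Prim [Atom c]]]] / [Factor [Prim [Atom c]]]] / [Factor [Factor [Prim [Atom c]]] - [Prim [Atom c]]]]]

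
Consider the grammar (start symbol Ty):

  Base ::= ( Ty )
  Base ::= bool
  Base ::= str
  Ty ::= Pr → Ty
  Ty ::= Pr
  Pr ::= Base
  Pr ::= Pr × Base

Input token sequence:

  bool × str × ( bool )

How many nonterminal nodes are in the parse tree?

10

[Ty [Pr [Pr [Pr [Base bool]] × [Base str]] × [Base ( [Ty [Pr [Base bool]]] )]]]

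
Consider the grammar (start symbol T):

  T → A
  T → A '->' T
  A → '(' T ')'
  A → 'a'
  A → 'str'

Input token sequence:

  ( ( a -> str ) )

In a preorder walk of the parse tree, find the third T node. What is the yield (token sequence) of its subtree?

a -> str

[T [A ( [T [A ( [T [A a] -> [T [A str]]] )]] )]]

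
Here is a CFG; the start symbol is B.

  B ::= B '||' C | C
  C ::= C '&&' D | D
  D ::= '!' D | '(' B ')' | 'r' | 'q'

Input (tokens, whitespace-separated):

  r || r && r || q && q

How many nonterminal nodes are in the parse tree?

13

[B [B [B [C [D r]]] || [C [C [D r]] && [D r]]] || [C [C [D q]] && [D q]]]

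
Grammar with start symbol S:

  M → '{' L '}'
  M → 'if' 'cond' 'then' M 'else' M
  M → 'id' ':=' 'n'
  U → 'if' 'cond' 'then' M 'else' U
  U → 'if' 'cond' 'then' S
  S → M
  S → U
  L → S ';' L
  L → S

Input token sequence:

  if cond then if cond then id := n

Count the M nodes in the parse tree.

1

[S [U if cond then [S [U if cond then [S [M id := n]]]]]]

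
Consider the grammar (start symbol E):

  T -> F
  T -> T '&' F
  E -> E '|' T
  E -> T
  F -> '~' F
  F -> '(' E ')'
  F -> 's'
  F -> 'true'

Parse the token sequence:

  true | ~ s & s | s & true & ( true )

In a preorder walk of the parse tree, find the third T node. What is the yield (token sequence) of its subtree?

[E [E [E [T [F true]]] | [T [T [F ~ [F s]]] & [F s]]] | [T [T [T [F s]] & [F true]] & [F ( [E [T [F true]]] )]]]

~ s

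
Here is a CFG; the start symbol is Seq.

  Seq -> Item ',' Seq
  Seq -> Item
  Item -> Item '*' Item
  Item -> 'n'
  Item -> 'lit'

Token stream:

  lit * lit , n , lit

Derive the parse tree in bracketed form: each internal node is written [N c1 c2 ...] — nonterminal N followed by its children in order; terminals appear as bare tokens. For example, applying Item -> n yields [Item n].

Seq
Item , Seq
Item * Item , Seq
lit * Item , Seq
lit * lit , Seq
lit * lit , Item , Seq
lit * lit , n , Seq
lit * lit , n , Item
lit * lit , n , lit

[Seq [Item [Item lit] * [Item lit]] , [Seq [Item n] , [Seq [Item lit]]]]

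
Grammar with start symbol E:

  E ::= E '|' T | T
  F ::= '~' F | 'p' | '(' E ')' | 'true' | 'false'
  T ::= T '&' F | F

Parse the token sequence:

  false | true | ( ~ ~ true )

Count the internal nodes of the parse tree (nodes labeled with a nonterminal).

14

[E [E [E [T [F false]]] | [T [F true]]] | [T [F ( [E [T [F ~ [F ~ [F true]]]]] )]]]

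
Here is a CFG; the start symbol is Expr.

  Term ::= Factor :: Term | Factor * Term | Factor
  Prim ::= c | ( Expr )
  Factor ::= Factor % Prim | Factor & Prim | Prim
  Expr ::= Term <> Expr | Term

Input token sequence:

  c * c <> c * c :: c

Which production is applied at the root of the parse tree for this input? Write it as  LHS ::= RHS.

[Expr [Term [Factor [Prim c]] * [Term [Factor [Prim c]]]] <> [Expr [Term [Factor [Prim c]] * [Term [Factor [Prim c]] :: [Term [Factor [Prim c]]]]]]]

Expr ::= Term <> Expr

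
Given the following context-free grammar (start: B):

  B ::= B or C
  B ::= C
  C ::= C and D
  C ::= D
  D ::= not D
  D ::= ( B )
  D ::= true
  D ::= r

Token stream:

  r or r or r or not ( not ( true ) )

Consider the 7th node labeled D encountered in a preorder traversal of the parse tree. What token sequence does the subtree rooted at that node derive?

( true )

[B [B [B [B [C [D r]]] or [C [D r]]] or [C [D r]]] or [C [D not [D ( [B [C [D not [D ( [B [C [D true]]] )]]]] )]]]]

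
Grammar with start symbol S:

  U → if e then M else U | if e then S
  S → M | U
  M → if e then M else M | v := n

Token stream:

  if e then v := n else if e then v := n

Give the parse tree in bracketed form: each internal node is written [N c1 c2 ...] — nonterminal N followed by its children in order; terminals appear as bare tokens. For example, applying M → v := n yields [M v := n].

[S [U if e then [M v := n] else [U if e then [S [M v := n]]]]]

S
U
if e then M else U
if e then v := n else U
if e then v := n else if e then S
if e then v := n else if e then M
if e then v := n else if e then v := n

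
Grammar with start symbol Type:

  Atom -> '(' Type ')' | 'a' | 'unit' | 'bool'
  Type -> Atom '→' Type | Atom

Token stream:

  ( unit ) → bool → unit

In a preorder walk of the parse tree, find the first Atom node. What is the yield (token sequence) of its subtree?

( unit )

[Type [Atom ( [Type [Atom unit]] )] → [Type [Atom bool] → [Type [Atom unit]]]]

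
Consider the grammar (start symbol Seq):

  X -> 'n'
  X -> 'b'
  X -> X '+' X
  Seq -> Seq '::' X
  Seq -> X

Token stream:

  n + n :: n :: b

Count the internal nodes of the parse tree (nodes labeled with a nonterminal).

[Seq [Seq [Seq [X [X n] + [X n]]] :: [X n]] :: [X b]]

8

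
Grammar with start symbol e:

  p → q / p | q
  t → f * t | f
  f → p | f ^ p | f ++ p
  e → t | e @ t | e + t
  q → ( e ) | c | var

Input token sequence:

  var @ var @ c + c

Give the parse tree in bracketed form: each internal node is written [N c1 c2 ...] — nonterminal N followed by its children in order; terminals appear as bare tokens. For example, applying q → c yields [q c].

[e [e [e [e [t [f [p [q var]]]]] @ [t [f [p [q var]]]]] @ [t [f [p [q c]]]]] + [t [f [p [q c]]]]]

e
e + t
e @ t + t
e @ t @ t + t
t @ t @ t + t
f @ t @ t + t
p @ t @ t + t
q @ t @ t + t
var @ t @ t + t
var @ f @ t + t
var @ p @ t + t
var @ q @ t + t
var @ var @ t + t
var @ var @ f + t
var @ var @ p + t
var @ var @ q + t
var @ var @ c + t
var @ var @ c + f
var @ var @ c + p
var @ var @ c + q
var @ var @ c + c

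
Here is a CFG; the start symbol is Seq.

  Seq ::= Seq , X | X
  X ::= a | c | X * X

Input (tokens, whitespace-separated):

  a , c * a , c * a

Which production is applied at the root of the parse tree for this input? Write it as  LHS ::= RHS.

[Seq [Seq [Seq [X a]] , [X [X c] * [X a]]] , [X [X c] * [X a]]]

Seq ::= Seq , X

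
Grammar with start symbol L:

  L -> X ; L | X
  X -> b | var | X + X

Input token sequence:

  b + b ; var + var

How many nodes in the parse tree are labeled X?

6

[L [X [X b] + [X b]] ; [L [X [X var] + [X var]]]]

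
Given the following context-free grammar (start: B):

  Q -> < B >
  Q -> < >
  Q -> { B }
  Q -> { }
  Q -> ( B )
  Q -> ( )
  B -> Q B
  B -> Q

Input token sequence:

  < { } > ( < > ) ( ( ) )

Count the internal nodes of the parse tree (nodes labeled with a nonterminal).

[B [Q < [B [Q { }]] >] [B [Q ( [B [Q < >]] )] [B [Q ( [B [Q ( )]] )]]]]

12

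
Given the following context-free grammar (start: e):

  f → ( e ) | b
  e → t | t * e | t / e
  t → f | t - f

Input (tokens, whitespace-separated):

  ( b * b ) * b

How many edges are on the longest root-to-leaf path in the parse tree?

7

[e [t [f ( [e [t [f b]] * [e [t [f b]]]] )]] * [e [t [f b]]]]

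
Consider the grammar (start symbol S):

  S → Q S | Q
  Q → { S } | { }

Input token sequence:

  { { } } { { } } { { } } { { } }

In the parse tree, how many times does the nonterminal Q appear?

[S [Q { [S [Q { }]] }] [S [Q { [S [Q { }]] }] [S [Q { [S [Q { }]] }] [S [Q { [S [Q { }]] }]]]]]

8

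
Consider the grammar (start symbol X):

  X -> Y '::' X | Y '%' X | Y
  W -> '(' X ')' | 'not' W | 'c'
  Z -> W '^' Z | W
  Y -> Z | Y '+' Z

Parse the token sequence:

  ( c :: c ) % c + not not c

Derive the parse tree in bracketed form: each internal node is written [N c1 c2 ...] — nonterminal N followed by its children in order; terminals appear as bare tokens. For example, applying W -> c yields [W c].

[X [Y [Z [W ( [X [Y [Z [W c]]] :: [X [Y [Z [W c]]]]] )]]] % [X [Y [Y [Z [W c]]] + [Z [W not [W not [W c]]]]]]]

X
Y % X
Z % X
W % X
( X ) % X
( Y :: X ) % X
( Z :: X ) % X
( W :: X ) % X
( c :: X ) % X
( c :: Y ) % X
( c :: Z ) % X
( c :: W ) % X
( c :: c ) % X
( c :: c ) % Y
( c :: c ) % Y + Z
( c :: c ) % Z + Z
( c :: c ) % W + Z
( c :: c ) % c + Z
( c :: c ) % c + W
( c :: c ) % c + not W
( c :: c ) % c + not not W
( c :: c ) % c + not not c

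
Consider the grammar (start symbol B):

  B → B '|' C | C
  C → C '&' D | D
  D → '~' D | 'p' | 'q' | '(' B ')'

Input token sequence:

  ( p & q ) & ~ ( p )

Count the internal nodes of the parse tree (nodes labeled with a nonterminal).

[B [C [C [D ( [B [C [C [D p]] & [D q]]] )]] & [D ~ [D ( [B [C [D p]]] )]]]]

14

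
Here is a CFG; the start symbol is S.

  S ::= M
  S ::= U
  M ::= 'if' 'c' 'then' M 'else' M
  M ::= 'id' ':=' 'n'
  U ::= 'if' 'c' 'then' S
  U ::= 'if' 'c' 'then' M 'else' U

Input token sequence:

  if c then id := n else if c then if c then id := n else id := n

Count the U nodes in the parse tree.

[S [U if c then [M id := n] else [U if c then [S [M if c then [M id := n] else [M id := n]]]]]]

2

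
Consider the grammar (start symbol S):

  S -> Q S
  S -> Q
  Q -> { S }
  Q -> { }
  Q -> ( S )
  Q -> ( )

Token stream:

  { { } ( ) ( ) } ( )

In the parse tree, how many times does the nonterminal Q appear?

[S [Q { [S [Q { }] [S [Q ( )] [S [Q ( )]]]] }] [S [Q ( )]]]

5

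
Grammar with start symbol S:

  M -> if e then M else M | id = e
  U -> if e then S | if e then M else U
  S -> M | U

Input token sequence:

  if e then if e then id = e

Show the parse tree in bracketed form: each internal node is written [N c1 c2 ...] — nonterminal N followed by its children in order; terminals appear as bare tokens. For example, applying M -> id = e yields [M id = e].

S
U
if e then S
if e then U
if e then if e then S
if e then if e then M
if e then if e then id = e

[S [U if e then [S [U if e then [S [M id = e]]]]]]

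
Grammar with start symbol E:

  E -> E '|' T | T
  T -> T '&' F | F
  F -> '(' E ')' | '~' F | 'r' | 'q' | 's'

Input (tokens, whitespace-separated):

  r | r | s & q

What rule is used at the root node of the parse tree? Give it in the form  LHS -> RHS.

E -> E '|' T

[E [E [E [T [F r]]] | [T [F r]]] | [T [T [F s]] & [F q]]]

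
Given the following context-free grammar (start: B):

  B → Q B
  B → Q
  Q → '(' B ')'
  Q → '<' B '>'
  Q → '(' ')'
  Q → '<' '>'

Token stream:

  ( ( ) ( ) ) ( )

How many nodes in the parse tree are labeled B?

[B [Q ( [B [Q ( )] [B [Q ( )]]] )] [B [Q ( )]]]

4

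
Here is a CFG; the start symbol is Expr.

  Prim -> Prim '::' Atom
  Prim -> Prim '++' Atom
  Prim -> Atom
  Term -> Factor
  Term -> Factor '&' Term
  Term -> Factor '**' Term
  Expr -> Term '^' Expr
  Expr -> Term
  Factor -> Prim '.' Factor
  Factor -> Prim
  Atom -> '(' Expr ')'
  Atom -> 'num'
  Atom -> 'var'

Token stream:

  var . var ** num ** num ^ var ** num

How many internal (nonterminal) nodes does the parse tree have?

[Expr [Term [Factor [Prim [Atom var]] . [Factor [Prim [Atom var]]]] ** [Term [Factor [Prim [Atom num]]] ** [Term [Factor [Prim [Atom num]]]]]] ^ [Expr [Term [Factor [Prim [Atom var]]] ** [Term [Factor [Prim [Atom num]]]]]]]

25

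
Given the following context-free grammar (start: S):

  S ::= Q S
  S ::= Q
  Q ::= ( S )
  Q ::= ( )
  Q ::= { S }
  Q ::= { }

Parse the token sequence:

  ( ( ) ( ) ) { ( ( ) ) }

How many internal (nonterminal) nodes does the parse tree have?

12

[S [Q ( [S [Q ( )] [S [Q ( )]]] )] [S [Q { [S [Q ( [S [Q ( )]] )]] }]]]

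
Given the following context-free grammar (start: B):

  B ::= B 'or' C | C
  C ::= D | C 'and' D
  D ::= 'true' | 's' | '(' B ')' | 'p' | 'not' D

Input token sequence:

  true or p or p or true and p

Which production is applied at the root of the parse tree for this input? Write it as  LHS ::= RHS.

[B [B [B [B [C [D true]]] or [C [D p]]] or [C [D p]]] or [C [C [D true]] and [D p]]]

B ::= B 'or' C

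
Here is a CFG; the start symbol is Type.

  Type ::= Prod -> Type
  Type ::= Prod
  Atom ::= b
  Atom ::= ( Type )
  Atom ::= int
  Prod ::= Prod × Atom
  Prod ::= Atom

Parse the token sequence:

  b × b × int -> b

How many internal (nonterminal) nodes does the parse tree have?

[Type [Prod [Prod [Prod [Atom b]] × [Atom b]] × [Atom int]] -> [Type [Prod [Atom b]]]]

10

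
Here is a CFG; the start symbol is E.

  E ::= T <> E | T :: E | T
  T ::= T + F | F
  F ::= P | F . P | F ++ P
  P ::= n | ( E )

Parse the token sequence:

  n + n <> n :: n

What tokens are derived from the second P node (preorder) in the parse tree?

n

[E [T [T [F [P n]]] + [F [P n]]] <> [E [T [F [P n]]] :: [E [T [F [P n]]]]]]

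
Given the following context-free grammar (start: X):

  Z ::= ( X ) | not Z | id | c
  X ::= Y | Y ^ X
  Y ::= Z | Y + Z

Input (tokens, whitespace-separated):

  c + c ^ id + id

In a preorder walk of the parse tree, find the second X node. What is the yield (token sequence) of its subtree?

id + id

[X [Y [Y [Z c]] + [Z c]] ^ [X [Y [Y [Z id]] + [Z id]]]]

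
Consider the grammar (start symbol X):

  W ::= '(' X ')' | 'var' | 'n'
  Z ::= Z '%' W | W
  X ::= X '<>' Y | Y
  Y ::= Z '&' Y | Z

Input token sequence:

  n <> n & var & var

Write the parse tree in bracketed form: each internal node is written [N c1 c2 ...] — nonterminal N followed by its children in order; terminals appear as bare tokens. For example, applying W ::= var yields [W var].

X
X <> Y
Y <> Y
Z <> Y
W <> Y
n <> Y
n <> Z & Y
n <> W & Y
n <> n & Y
n <> n & Z & Y
n <> n & W & Y
n <> n & var & Y
n <> n & var & Z
n <> n & var & W
n <> n & var & var

[X [X [Y [Z [W n]]]] <> [Y [Z [W n]] & [Y [Z [W var]] & [Y [Z [W var]]]]]]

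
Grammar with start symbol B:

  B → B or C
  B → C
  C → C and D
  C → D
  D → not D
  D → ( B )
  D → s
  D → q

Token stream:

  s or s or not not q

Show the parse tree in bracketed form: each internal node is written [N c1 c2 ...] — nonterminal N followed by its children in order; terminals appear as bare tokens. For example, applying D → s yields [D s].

[B [B [B [C [D s]]] or [C [D s]]] or [C [D not [D not [D q]]]]]

B
B or C
B or C or C
C or C or C
D or C or C
s or C or C
s or D or C
s or s or C
s or s or D
s or s or not D
s or s or not not D
s or s or not not q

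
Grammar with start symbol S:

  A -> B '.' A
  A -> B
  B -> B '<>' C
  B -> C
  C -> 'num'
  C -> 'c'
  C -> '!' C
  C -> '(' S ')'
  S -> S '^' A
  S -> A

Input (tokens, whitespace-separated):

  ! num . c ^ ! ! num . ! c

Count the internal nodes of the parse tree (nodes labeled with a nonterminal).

[S [S [A [B [C ! [C num]]] . [A [B [C c]]]]] ^ [A [B [C ! [C ! [C num]]]] . [A [B [C ! [C c]]]]]]

18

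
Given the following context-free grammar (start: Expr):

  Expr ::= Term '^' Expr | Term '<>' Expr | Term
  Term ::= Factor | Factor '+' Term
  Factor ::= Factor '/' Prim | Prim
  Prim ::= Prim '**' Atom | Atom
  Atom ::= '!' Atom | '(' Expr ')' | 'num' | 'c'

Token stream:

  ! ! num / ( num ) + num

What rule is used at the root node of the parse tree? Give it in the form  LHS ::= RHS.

Expr ::= Term

[Expr [Term [Factor [Factor [Prim [Atom ! [Atom ! [Atom num]]]]] / [Prim [Atom ( [Expr [Term [Factor [Prim [Atom num]]]]] )]]] + [Term [Factor [Prim [Atom num]]]]]]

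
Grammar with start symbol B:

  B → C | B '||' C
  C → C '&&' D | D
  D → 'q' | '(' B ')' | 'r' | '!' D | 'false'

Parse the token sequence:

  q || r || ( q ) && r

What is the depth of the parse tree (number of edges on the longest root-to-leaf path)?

[B [B [B [C [D q]]] || [C [D r]]] || [C [C [D ( [B [C [D q]]] )]] && [D r]]]

7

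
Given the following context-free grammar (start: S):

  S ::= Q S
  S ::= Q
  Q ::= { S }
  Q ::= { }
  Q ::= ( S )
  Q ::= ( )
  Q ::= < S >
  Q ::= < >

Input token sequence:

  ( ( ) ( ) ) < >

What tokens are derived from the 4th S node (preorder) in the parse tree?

< >

[S [Q ( [S [Q ( )] [S [Q ( )]]] )] [S [Q < >]]]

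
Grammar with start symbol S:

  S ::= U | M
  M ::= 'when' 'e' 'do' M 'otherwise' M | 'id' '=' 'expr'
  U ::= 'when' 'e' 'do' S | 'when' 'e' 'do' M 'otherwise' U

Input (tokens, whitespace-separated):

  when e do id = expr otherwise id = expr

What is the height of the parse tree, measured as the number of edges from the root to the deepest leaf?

3

[S [M when e do [M id = expr] otherwise [M id = expr]]]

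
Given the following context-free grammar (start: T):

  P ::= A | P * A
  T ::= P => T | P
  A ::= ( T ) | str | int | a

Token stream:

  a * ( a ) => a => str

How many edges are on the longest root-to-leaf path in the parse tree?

6

[T [P [P [A a]] * [A ( [T [P [A a]]] )]] => [T [P [A a]] => [T [P [A str]]]]]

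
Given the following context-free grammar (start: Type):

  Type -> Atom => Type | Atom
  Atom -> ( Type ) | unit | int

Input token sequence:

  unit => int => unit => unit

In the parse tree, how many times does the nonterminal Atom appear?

[Type [Atom unit] => [Type [Atom int] => [Type [Atom unit] => [Type [Atom unit]]]]]

4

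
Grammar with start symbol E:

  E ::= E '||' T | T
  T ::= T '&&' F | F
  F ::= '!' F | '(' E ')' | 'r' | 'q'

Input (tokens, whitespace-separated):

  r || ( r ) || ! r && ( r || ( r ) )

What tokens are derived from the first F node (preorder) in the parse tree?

r

[E [E [E [T [F r]]] || [T [F ( [E [T [F r]]] )]]] || [T [T [F ! [F r]]] && [F ( [E [E [T [F r]]] || [T [F ( [E [T [F r]]] )]]] )]]]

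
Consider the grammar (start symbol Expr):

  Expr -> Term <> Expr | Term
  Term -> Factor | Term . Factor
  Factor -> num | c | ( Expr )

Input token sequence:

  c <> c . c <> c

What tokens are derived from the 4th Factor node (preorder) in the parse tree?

c

[Expr [Term [Factor c]] <> [Expr [Term [Term [Factor c]] . [Factor c]] <> [Expr [Term [Factor c]]]]]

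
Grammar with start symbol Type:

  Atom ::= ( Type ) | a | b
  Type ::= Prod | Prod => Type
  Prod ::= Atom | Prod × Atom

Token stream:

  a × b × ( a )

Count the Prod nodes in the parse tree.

[Type [Prod [Prod [Prod [Atom a]] × [Atom b]] × [Atom ( [Type [Prod [Atom a]]] )]]]

4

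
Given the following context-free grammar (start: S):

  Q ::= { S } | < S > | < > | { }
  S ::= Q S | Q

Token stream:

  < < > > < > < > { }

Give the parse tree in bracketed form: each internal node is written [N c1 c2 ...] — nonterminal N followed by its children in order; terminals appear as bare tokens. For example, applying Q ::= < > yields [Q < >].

S
Q S
< S > S
< Q > S
< < > > S
< < > > Q S
< < > > < > S
< < > > < > Q S
< < > > < > < > S
< < > > < > < > Q
< < > > < > < > { }

[S [Q < [S [Q < >]] >] [S [Q < >] [S [Q < >] [S [Q { }]]]]]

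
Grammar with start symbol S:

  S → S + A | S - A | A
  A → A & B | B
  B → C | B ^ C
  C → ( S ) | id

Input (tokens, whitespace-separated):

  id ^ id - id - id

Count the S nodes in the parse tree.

[S [S [S [A [B [B [C id]] ^ [C id]]]] - [A [B [C id]]]] - [A [B [C id]]]]

3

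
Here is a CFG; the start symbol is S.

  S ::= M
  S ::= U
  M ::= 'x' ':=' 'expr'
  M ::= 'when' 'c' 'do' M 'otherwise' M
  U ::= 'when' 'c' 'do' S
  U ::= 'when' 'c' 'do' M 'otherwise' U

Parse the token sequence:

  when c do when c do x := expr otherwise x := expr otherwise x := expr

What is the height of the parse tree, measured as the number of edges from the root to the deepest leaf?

[S [M when c do [M when c do [M x := expr] otherwise [M x := expr]] otherwise [M x := expr]]]

4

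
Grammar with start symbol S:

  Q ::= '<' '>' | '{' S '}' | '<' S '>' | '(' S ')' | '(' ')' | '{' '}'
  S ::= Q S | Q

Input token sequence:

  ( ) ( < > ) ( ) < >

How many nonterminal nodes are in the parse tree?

10

[S [Q ( )] [S [Q ( [S [Q < >]] )] [S [Q ( )] [S [Q < >]]]]]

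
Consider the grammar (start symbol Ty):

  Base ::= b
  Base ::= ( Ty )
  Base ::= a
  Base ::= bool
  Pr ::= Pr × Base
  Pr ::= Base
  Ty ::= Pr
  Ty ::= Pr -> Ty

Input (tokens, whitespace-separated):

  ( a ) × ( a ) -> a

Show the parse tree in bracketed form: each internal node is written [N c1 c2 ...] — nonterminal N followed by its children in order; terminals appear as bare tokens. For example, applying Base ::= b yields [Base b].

Ty
Pr -> Ty
Pr × Base -> Ty
Base × Base -> Ty
( Ty ) × Base -> Ty
( Pr ) × Base -> Ty
( Base ) × Base -> Ty
( a ) × Base -> Ty
( a ) × ( Ty ) -> Ty
( a ) × ( Pr ) -> Ty
( a ) × ( Base ) -> Ty
( a ) × ( a ) -> Ty
( a ) × ( a ) -> Pr
( a ) × ( a ) -> Base
( a ) × ( a ) -> a

[Ty [Pr [Pr [Base ( [Ty [Pr [Base a]]] )]] × [Base ( [Ty [Pr [Base a]]] )]] -> [Ty [Pr [Base a]]]]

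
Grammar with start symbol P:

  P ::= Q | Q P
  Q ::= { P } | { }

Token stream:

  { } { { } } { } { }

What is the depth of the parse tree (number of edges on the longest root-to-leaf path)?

5

[P [Q { }] [P [Q { [P [Q { }]] }] [P [Q { }] [P [Q { }]]]]]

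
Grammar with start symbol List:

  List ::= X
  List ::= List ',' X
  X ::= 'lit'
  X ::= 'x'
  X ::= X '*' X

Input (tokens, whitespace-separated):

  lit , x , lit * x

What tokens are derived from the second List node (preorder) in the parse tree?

lit , x

[List [List [List [X lit]] , [X x]] , [X [X lit] * [X x]]]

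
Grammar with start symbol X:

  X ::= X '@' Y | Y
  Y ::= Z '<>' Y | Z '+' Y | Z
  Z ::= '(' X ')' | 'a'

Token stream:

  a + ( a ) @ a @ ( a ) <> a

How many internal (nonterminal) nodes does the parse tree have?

19

[X [X [X [Y [Z a] + [Y [Z ( [X [Y [Z a]]] )]]]] @ [Y [Z a]]] @ [Y [Z ( [X [Y [Z a]]] )] <> [Y [Z a]]]]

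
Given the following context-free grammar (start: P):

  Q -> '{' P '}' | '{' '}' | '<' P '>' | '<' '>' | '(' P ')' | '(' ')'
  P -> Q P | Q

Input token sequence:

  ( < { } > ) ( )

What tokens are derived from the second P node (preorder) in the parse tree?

< { } >

[P [Q ( [P [Q < [P [Q { }]] >]] )] [P [Q ( )]]]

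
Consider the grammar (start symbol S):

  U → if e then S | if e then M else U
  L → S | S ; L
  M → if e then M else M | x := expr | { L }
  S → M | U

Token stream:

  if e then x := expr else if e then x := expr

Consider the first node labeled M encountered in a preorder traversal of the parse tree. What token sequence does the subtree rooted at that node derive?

[S [U if e then [M x := expr] else [U if e then [S [M x := expr]]]]]

x := expr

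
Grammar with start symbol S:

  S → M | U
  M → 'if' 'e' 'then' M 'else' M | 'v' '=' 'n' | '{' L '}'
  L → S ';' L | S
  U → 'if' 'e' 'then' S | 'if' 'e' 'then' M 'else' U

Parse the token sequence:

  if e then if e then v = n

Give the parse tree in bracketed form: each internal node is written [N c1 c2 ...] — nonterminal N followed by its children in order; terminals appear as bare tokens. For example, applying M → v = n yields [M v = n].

S
U
if e then S
if e then U
if e then if e then S
if e then if e then M
if e then if e then v = n

[S [U if e then [S [U if e then [S [M v = n]]]]]]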